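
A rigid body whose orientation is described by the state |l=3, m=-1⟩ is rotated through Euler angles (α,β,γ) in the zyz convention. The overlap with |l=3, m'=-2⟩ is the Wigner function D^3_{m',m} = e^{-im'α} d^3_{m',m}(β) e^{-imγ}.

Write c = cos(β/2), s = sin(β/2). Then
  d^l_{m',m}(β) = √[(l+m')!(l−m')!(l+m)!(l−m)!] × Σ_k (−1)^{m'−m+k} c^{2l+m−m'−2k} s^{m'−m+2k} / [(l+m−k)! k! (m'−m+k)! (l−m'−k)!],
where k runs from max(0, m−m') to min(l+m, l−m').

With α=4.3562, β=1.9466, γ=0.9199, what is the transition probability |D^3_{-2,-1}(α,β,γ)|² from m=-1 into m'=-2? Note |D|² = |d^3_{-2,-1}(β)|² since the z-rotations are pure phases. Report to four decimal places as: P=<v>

P=0.2391

First d^3_{-2,-1}(β=1.9466), then the phase factors e^{-i(-2)α} and e^{-i(-1)γ}:
c=cos(1.9466/2)=0.562574, s=sin(1.9466/2)=0.826747; N=√[1·120·2·24]=75.894664
k∈{1,2} keeps every argument non-negative
  k=1: (−1)^0·75.8947/(24)·0.5626^5·0.8267^1 = +0.147324
  k=2: (−1)^1·75.8947/(12)·0.5626^3·0.8267^3 = -0.636337
d^3_{-2,-1}(1.9466) = +0.147324 -0.636337 = -0.489013
|D^3_{-2,-1}|² = |d^3_{-2,-1}(β)|² = (-0.489013)² = 0.239134 (the z-rotation phases have unit modulus)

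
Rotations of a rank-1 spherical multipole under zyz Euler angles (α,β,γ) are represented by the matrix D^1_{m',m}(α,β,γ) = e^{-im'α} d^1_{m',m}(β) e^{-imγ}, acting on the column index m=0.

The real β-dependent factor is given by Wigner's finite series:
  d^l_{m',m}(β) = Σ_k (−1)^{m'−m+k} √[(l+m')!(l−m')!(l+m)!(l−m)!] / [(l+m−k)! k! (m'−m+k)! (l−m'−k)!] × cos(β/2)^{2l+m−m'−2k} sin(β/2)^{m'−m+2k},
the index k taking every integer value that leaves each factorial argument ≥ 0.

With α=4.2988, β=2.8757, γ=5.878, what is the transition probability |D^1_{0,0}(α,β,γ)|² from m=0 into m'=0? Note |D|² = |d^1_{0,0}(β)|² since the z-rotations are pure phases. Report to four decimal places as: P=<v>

D^1_{0,0}(4.2988,2.8757,5.878) = e^{-i·0·4.2988}·d^1_{0,0}(2.8757)·e^{-i·0·5.878}. Compute d first:
With c≡cos(β/2)=0.132555 and s≡sin(β/2)=0.991176, N=[1·1·1·1]^{1/2}=1.000000
Admissible k: 0..1 (factorial args all ≥0)
  k=0: (−1)^0·1.0000/(1)·0.1326^2·0.9912^0 = +0.017571
  k=1: (−1)^1·1.0000/(1)·0.1326^0·0.9912^2 = -0.982429
d^1_{0,0}(2.8757) = +0.017571 -0.982429 = -0.964858
|D^1_{0,0}|² = |d^1_{0,0}(β)|² = (-0.964858)² = 0.930952 (the z-rotation phases have unit modulus)

P=0.9310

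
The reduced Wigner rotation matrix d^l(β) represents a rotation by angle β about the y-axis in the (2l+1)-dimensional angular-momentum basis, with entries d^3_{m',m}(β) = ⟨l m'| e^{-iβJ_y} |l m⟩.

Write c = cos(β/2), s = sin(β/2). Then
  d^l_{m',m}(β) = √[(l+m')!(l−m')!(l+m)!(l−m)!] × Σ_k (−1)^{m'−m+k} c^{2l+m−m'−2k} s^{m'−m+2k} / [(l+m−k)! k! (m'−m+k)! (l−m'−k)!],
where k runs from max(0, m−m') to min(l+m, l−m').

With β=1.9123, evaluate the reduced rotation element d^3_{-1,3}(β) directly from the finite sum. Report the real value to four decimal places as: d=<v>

d=0.5738

d^3_{-1,3}(β=1.9123) via Wigner's sum:
Half-angle: c=0.576670, s=0.816977. N=√(2·24·720·1)=185.903201
The bounds max(0,m−m')=4 and min(l+m,l−m')=4 give 1 term
  k=4: (−1)^0·185.9032/(48)·0.5767^2·0.8170^4 = +0.573773
d^3_{-1,3}(1.9123) = +0.573773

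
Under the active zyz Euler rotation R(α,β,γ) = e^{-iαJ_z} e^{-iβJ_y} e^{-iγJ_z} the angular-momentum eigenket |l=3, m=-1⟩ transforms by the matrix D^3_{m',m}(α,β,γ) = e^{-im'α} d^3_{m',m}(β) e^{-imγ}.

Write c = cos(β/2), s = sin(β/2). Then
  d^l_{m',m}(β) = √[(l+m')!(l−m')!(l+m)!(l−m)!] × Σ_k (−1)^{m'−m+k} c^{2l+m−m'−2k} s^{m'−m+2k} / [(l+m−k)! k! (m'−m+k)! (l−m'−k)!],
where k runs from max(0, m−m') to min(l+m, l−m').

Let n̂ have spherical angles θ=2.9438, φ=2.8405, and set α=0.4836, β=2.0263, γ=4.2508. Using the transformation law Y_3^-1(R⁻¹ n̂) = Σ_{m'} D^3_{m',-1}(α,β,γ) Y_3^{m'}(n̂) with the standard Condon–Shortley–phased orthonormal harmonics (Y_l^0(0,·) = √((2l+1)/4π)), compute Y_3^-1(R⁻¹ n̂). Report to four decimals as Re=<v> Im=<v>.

Re=0.0932 Im=0.1339

Need the full column D^3_{m',-1} for m'=−3..3 at α=0.4836, β=2.0263, γ=4.2508.
cos(β/2)=0.529191, sin(β/2)=0.848503
d^3_{-3,-1}: single k=2 term ⇒ +0.218676;  D = +0.182724-0.120129i
d^3_{-2,-1}: k∈[1..2] ⇒ +0.111356 -0.572567 = -0.461211;  D = -0.223384+0.403504i
d^3_{-1,-1}: k∈[0..2] ⇒ +0.021962 -0.451695 +0.870941 = +0.441209;  D = +0.009711-0.441102i
d^3_{0,-1}: k∈[0..2] ⇒ -0.121984 +0.940824 -0.806250 = +0.012590;  D = -0.005607-0.011272i
d^3_{1,-1}: k∈[0..2] ⇒ +0.338771 -1.161255 +0.373182 = -0.449302;  D = +0.364208+0.263107i
d^3_{2,-1}: k∈[0..1] ⇒ -0.572567 +0.736002 = +0.163435;  D = -0.161790-0.023131i
d^3_{3,-1}: single k=0 term ⇒ +0.562190;  D = -0.529708+0.188327i
Y_3^{m'}(θ=2.9438,φ=2.8405) and Σ D·Y over m':
  (+0.1827-0.1201i)·(-0.0020-0.0025i)  (-0.2234+0.4035i)·(-0.0319-0.0219i)  (+0.0097-0.4411i)·(-0.2309-0.0717i)  (-0.0056-0.0113i)·(-0.6612+0.0000i)  (+0.3642+0.2631i)·(+0.2309-0.0717i)  (-0.1618-0.0231i)·(-0.0319+0.0219i)  (-0.5297+0.1883i)·(+0.0020-0.0025i)
Y_3^-1(R⁻¹ n̂) = +0.093201+0.133925i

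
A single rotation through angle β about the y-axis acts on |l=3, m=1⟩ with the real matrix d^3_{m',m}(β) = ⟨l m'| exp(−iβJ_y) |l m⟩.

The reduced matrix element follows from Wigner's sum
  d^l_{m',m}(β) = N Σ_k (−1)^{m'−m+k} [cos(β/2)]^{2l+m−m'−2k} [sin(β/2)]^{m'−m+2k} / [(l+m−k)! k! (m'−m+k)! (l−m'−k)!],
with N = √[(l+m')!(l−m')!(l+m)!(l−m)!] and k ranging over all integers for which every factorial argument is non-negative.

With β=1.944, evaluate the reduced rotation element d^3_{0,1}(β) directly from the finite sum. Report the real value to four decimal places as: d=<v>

d=-0.1352

d^3_{0,1}(β=1.944) via Wigner's sum:
c=cos(1.944/2)=0.563649, s=sin(1.944/2)=0.826015; N=√[6·6·24·2]=41.569219
k∈{1,2,3} keeps every argument non-negative
  k=1: (−1)^0·41.5692/(12)·0.5636^5·0.8260^1 = +0.162787
  k=2: (−1)^1·41.5692/(4)·0.5636^3·0.8260^3 = -1.048819
  k=3: (−1)^2·41.5692/(12)·0.5636^1·0.8260^5 = +0.750824
d^3_{0,1}(1.944) = +0.162787 -1.048819 +0.750824 = -0.135208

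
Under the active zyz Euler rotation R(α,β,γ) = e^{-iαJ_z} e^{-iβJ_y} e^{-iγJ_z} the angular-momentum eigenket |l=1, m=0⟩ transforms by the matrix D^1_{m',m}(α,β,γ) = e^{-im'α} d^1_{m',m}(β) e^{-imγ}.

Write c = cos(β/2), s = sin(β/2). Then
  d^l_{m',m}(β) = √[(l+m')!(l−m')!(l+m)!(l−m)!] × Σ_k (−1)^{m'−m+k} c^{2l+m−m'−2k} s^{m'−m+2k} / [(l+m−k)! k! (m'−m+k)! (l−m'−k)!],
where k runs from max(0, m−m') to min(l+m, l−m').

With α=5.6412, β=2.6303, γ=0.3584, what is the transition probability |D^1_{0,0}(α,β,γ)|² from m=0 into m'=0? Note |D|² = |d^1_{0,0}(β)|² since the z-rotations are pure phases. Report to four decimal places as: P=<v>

First d^1_{0,0}(β=2.6303), then the phase factors e^{-i(0)α} and e^{-i(0)γ}:
c=cos(2.6303/2)=0.252871, s=sin(2.6303/2)=0.967500; N=√[1·1·1·1]=1.000000
Admissible k: 0..1 (factorial args all ≥0)
  k=0: (−1)^0·1.0000/(1)·0.2529^2·0.9675^0 = +0.063944
  k=1: (−1)^1·1.0000/(1)·0.2529^0·0.9675^2 = -0.936056
d^1_{0,0}(2.6303) = +0.063944 -0.936056 = -0.872113
|D^1_{0,0}|² = |d^1_{0,0}(β)|² = (-0.872113)² = 0.760581 (the z-rotation phases have unit modulus)

P=0.7606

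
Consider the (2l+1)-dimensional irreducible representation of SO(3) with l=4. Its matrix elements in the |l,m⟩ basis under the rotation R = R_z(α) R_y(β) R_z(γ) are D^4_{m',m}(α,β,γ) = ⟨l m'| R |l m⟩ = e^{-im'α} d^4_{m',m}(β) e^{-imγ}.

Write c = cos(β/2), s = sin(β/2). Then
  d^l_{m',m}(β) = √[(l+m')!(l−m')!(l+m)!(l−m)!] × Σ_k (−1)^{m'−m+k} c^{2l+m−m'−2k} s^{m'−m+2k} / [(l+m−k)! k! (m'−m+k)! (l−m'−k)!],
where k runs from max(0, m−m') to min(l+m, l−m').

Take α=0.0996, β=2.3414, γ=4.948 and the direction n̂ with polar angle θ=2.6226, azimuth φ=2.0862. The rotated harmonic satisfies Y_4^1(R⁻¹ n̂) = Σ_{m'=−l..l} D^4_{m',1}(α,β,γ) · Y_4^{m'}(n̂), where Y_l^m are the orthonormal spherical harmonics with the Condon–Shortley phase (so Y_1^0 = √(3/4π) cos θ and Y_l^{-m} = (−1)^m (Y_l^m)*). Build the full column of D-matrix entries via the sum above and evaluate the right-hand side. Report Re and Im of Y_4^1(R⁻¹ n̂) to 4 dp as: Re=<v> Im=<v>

Re=-0.0868 Im=0.2795

Need the full column D^4_{m',1} for m'=−4..4 at α=0.0996, β=2.3414, γ=4.948.
cos(β/2)=0.389507, sin(β/2)=0.921023
d^4_{-4,1}: single k=5 term ⇒ +0.293085;  D = -0.047501+0.289210i
d^4_{-3,1}: k∈[4..5] ⇒ +0.219110 -0.735064 = -0.515954;  D = +0.032581-0.514924i
d^4_{-2,1}: k∈[3..5] ⇒ +0.099061 -0.830818 +0.929066 = +0.197309;  D = +0.007183+0.197179i
d^4_{-1,1}: k∈[2..5] ⇒ +0.029623 -0.496896 +1.389140 -0.517804 = +0.404064;  D = +0.054788+0.400332i
d^4_{0,1}: k∈[1..4] ⇒ +0.005603 -0.187956 +1.050911 -0.979321 = -0.110764;  D = -0.025856-0.107703i
d^4_{1,1}: k∈[0..3] ⇒ +0.000530 -0.044435 +0.496896 -0.926094 = -0.473103;  D = -0.155636-0.446770i
d^4_{2,1}: k∈[0..2] ⇒ -0.005315 +0.148592 -0.553879 = -0.410602;  D = -0.172961-0.372395i
d^4_{3,1}: k∈[0..1] ⇒ +0.023513 -0.219110 = -0.195598;  D = -0.099625-0.168325i
d^4_{4,1}: single k=0 term ⇒ -0.052418;  D = -0.031052-0.042231i
Y_4^{m'}(θ=2.6226,φ=2.0862) and Σ D·Y over m':
  (-0.0475+0.2892i)·(-0.0126-0.0236i)  (+0.0326-0.5149i)·(-0.1326-0.0033i)  (+0.0072+0.1972i)·(-0.1810+0.3020i)  (+0.0548+0.4003i)·(+0.2288+0.4038i)  (-0.0259-0.1077i)·(+0.0294+0.0000i)  (-0.1556-0.4468i)·(-0.2288+0.4038i)  (-0.1730-0.3724i)·(-0.1810-0.3020i)  (-0.0996-0.1683i)·(+0.1326-0.0033i)  (-0.0311-0.0422i)·(-0.0126+0.0236i)
Y_4^1(R⁻¹ n̂) = -0.086793+0.279452i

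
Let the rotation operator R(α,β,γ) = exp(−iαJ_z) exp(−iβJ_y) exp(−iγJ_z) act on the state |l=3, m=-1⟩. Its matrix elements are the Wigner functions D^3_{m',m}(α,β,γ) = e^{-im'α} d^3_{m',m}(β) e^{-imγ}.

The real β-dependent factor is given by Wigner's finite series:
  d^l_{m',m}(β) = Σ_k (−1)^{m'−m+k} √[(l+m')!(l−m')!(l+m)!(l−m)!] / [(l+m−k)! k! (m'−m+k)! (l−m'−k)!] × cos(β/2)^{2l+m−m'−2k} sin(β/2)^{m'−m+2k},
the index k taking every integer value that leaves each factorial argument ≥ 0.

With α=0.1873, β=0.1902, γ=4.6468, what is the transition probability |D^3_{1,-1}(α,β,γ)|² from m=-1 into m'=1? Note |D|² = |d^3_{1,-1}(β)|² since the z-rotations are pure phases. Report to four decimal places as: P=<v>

P=0.0028

D^3_{1,-1}(0.1873,0.1902,4.6468) = e^{-i·1·0.1873}·d^3_{1,-1}(0.1902)·e^{-i·-1·4.6468}. Compute d first:
c=cos(0.1902/2)=0.995481, s=sin(0.1902/2)=0.094957; N=√[24·2·2·24]=48.000000
The bounds max(0,m−m')=0 and min(l+m,l−m')=2 give 3 terms
  k=0: (−1)^2·48.0000/(8)·0.9955^4·0.0950^2 = +0.053129
  k=1: (−1)^3·48.0000/(6)·0.9955^2·0.0950^4 = -0.000645
  k=2: (−1)^4·48.0000/(48)·0.9955^0·0.0950^6 = +0.000001
d^3_{1,-1}(0.1902) = +0.053129 -0.000645 +0.000001 = +0.052486
|D^3_{1,-1}|² = |d^3_{1,-1}(β)|² = (+0.052486)² = 0.002755 (the z-rotation phases have unit modulus)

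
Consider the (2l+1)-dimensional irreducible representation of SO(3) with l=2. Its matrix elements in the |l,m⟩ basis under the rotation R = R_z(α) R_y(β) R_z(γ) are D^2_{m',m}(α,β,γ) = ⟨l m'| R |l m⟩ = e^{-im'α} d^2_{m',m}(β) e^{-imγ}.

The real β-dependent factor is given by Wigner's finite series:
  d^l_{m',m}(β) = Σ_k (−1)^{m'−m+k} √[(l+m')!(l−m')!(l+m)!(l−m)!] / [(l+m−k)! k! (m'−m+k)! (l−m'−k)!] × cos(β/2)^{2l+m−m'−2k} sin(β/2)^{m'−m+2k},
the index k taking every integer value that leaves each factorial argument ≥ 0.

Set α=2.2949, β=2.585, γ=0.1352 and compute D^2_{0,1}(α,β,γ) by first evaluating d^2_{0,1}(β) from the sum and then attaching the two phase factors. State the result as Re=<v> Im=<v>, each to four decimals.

First d^2_{0,1}(β=2.585), then the phase factors e^{-i(0)α} and e^{-i(1)γ}:
Half-angle: c=0.274718, s=0.961525. N=√(2·2·6·1)=4.898979
The bounds max(0,m−m')=1 and min(l+m,l−m')=2 give 2 terms
  k=1: (−1)^0·4.8990/(2)·0.2747^3·0.9615^1 = +0.048831
  k=2: (−1)^1·4.8990/(2)·0.2747^1·0.9615^3 = -0.598197
d^2_{0,1}(2.585) = +0.048831 -0.598197 = -0.549366
Phases: e^{-i·(0)·2.2949}=+1.000000+0.000000i, e^{-i·(1)·0.1352}=+0.990874-0.134788i ⇒ D=-0.544352+0.074048i

Re=-0.5444 Im=0.0740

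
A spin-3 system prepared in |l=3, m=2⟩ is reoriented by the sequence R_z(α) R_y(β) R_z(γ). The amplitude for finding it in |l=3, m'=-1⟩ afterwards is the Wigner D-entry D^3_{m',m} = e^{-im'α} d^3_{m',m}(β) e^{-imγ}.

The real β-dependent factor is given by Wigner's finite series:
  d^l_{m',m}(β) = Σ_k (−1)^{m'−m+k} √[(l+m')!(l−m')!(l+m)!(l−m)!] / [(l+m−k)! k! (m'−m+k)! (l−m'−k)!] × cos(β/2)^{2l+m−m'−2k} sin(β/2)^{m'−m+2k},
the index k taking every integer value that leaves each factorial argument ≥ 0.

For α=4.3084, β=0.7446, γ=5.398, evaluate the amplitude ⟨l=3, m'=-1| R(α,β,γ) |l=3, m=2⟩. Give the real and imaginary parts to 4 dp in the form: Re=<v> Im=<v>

D^3_{-1,2}(4.3084,0.7446,5.398) = e^{-i·-1·4.3084}·d^3_{-1,2}(0.7446)·e^{-i·2·5.398}. Compute d first:
With c≡cos(β/2)=0.931493 and s≡sin(β/2)=0.363759, N=[2·24·120·1]^{1/2}=75.894664
k∈{3,4} keeps every argument non-negative
  k=3: (−1)^0·75.8947/(12)·0.9315^3·0.3638^3 = +0.246042
  k=4: (−1)^1·75.8947/(24)·0.9315^1·0.3638^5 = -0.018761
d^3_{-1,2}(0.7446) = +0.246042 -0.018761 = +0.227282
Attach z-rotation phases: D = e^{-i(-1)(4.3084)}·(+0.227282)·e^{-i(2)(5.398)} = +0.222550-0.046137i

Re=0.2225 Im=-0.0461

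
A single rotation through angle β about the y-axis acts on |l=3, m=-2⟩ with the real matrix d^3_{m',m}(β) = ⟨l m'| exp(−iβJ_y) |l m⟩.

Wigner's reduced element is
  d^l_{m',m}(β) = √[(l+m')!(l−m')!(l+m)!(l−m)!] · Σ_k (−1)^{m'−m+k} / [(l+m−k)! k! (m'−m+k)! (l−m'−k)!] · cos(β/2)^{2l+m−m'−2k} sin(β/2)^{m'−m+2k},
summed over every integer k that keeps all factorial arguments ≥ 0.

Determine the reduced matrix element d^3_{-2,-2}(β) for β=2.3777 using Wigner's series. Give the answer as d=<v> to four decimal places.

d=-0.0804

d^3_{-2,-2}(β=2.3777) via Wigner's sum:
Half-angle: c=0.372727, s=0.927941. N=√(1·120·1·120)=120.000000
k∈{0,1} keeps every argument non-negative
  k=0: (−1)^0·120.0000/(120)·0.3727^6·0.9279^0 = +0.002681
  k=1: (−1)^1·120.0000/(24)·0.3727^4·0.9279^2 = -0.083095
d^3_{-2,-2}(2.3777) = +0.002681 -0.083095 = -0.080414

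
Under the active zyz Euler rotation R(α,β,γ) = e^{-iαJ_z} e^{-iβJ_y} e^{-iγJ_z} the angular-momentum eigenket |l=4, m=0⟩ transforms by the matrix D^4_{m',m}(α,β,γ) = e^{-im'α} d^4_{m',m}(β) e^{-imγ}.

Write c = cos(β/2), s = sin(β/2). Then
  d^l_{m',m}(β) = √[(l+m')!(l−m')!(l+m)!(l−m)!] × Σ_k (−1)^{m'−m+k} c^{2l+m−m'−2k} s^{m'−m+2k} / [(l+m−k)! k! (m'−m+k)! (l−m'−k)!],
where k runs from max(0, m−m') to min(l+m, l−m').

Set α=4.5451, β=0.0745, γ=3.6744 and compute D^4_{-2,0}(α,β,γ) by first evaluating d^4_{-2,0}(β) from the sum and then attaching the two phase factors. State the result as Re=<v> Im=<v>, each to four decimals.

Re=-0.0123 Im=0.0043

Split into d^4_{-2,0}(β=0.0745) × two z-phases.
With c≡cos(β/2)=0.999306 and s≡sin(β/2)=0.037241, N=[2·720·24·24]^{1/2}=910.735966
k∈{2,3,4} keeps every argument non-negative
  k=2: (−1)^0·910.7360/(96)·0.9993^6·0.0372^2 = +0.013103
  k=3: (−1)^1·910.7360/(36)·0.9993^4·0.0372^4 = -0.000049
  k=4: (−1)^2·910.7360/(96)·0.9993^2·0.0372^6 = +0.000000
d^4_{-2,0}(0.0745) = +0.013103 -0.000049 +0.000000 = +0.013054
D = (-0.944549+0.328371i)·(+0.013054)·(+1.000000+0.000000i) = -0.012330+0.004287i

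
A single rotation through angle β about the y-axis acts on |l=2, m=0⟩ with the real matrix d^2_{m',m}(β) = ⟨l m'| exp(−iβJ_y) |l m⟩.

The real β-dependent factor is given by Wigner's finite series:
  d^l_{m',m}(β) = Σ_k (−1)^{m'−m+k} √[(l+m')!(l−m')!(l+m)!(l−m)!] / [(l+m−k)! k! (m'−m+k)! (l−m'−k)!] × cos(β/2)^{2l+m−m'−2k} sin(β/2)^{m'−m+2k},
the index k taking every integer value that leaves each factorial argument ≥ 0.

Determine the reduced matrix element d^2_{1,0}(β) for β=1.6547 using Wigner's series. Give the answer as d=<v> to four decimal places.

d=0.1023

d^2_{1,0}(β=1.6547) via Wigner's sum:
With c≡cos(β/2)=0.676829 and s≡sin(β/2)=0.736140, N=[6·1·2·2]^{1/2}=4.898979
k: max(0,(0)−(1))=0 … min(2+(0),2−(1))=1
  k=0: (−1)^1·4.8990/(2)·0.6768^3·0.7361^1 = -0.559079
  k=1: (−1)^2·4.8990/(2)·0.6768^1·0.7361^3 = +0.661358
d^2_{1,0}(1.6547) = -0.559079 +0.661358 = +0.102279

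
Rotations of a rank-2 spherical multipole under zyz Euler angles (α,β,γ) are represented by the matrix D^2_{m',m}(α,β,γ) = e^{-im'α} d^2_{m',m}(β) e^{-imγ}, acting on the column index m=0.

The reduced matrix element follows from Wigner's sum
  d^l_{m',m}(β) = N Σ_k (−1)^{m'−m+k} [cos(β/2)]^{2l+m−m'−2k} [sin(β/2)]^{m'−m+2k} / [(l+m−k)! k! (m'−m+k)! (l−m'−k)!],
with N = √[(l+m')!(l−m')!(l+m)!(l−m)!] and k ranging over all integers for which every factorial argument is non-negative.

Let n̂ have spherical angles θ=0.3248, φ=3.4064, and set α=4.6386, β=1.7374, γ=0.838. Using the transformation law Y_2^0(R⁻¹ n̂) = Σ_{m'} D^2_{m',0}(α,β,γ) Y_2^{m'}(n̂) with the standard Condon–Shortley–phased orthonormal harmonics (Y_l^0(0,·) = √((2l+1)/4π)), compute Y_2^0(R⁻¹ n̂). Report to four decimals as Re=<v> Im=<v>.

Re=-0.3128 Im=0.0000

Need the full column D^2_{m',0} for m'=−2..2 at α=4.6386, β=1.7374, γ=0.838.
cos(β/2)=0.645820, sin(β/2)=0.763490
d^2_{-2,0}: single k=2 term ⇒ +0.595532;  D = -0.589058+0.087569i
d^2_{-1,0}: k∈[1..2] ⇒ +0.503747 -0.704039 = -0.200292;  D = +0.014766+0.199747i
d^2_{0,0}: k∈[0..2] ⇒ +0.173958 -0.972499 +0.339792 = -0.458749;  D = -0.458749+0.000000i
d^2_{1,0}: k∈[0..1] ⇒ -0.503747 +0.704039 = +0.200292;  D = -0.014766+0.199747i
d^2_{2,0}: single k=0 term ⇒ +0.595532;  D = -0.589058-0.087569i
Y_2^{m'}(θ=0.3248,φ=3.4064) and Σ D·Y over m':
  (-0.5891+0.0876i)·(+0.0339-0.0199i)  (+0.0148+0.1997i)·(-0.2255+0.0612i)  (-0.4587+0.0000i)·(+0.5344+0.0000i)  (-0.0148+0.1997i)·(+0.2255+0.0612i)  (-0.5891-0.0876i)·(+0.0339+0.0199i)
Y_2^0(R⁻¹ n̂) = -0.312771+0.000000i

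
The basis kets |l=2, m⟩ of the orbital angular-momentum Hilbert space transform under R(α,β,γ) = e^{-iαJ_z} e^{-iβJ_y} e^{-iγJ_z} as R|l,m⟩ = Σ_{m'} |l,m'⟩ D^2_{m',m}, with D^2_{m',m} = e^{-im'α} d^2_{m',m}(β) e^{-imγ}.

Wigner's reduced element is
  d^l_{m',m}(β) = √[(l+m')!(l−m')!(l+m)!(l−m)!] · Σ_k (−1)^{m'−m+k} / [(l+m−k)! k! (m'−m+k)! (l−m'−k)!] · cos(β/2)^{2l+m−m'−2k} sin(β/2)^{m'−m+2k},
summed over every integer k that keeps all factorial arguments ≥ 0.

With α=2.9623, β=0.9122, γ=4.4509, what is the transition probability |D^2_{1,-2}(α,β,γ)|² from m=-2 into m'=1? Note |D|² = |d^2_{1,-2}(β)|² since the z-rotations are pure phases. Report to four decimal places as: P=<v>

Split into d^2_{1,-2}(β=0.9122) × two z-phases.
Half-angle: c=0.897777, s=0.440450. N=√(6·1·1·24)=12.000000
The bounds max(0,m−m')=0 and min(l+m,l−m')=0 give 1 term
  k=0: (−1)^3·12.0000/(6)·0.8978^1·0.4405^3 = -0.153422
d^2_{1,-2}(0.9122) = -0.153422
|D^2_{1,-2}|² = |d^2_{1,-2}(β)|² = (-0.153422)² = 0.023538 (the z-rotation phases have unit modulus)

P=0.0235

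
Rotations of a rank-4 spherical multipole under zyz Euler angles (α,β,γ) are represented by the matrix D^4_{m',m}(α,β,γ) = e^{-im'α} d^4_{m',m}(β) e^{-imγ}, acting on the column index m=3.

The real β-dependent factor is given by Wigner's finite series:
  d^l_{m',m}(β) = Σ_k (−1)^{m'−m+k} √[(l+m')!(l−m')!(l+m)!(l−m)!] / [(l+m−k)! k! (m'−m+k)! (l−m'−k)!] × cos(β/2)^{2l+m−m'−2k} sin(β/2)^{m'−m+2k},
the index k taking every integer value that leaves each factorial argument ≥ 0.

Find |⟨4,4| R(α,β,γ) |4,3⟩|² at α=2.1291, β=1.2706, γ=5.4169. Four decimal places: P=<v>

First d^4_{4,3}(β=1.2706), then the phase factors e^{-i(4)α} and e^{-i(3)γ}:
With c≡cos(β/2)=0.804894 and s≡sin(β/2)=0.593419, N=[40320·1·5040·1]^{1/2}=14255.272709
Admissible k: 0..0 (factorial args all ≥0)
  k=0: (−1)^1·14255.2727/(5040)·0.8049^7·0.5934^1 = -0.367347
d^4_{4,3}(1.2706) = -0.367347
|D^4_{4,3}|² = |d^4_{4,3}(β)|² = (-0.367347)² = 0.134944 (the z-rotation phases have unit modulus)

P=0.1349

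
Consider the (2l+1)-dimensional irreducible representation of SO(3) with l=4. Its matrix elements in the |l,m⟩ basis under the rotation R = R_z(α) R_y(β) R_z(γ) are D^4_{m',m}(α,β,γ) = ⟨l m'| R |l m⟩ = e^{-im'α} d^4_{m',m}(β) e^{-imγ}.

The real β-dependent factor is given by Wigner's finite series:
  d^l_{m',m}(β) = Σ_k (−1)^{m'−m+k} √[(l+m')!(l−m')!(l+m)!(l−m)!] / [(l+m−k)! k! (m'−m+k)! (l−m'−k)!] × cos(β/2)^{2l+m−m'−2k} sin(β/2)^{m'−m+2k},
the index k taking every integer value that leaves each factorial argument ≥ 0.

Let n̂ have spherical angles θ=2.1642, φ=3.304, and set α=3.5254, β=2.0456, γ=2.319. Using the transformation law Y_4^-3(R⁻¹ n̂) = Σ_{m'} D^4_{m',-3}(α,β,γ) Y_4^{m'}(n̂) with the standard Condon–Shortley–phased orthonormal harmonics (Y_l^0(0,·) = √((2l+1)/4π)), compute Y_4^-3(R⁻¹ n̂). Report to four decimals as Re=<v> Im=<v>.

Re=-0.0123 Im=-0.0054

Need the full column D^4_{m',-3} for m'=−4..4 at α=3.5254, β=2.0456, γ=2.319.
cos(β/2)=0.520978, sin(β/2)=0.853570
d^4_{-4,-3}: single k=1 term ⇒ +0.025149;  D = -0.014983+0.020198i
d^4_{-3,-3}: k∈[0..1] ⇒ +0.005427 -0.101975 = -0.096548;  D = -0.024301+0.093439i
d^4_{-2,-3}: k∈[0..1] ⇒ -0.033269 +0.267917 = +0.234648;  D = +0.030271+0.232687i
d^4_{-1,-3}: k∈[0..1] ⇒ +0.115629 -0.517313 = -0.401684;  D = +0.197205+0.349944i
d^4_{0,-3}: k∈[0..1] ⇒ -0.282409 +0.758085 = +0.475676;  D = +0.371716+0.296809i
d^4_{1,-3}: k∈[0..1] ⇒ +0.517313 -0.833190 = -0.315877;  D = +0.302687+0.090328i
d^4_{2,-3}: k∈[0..1] ⇒ -0.719183 +0.643514 = -0.075669;  D = -0.075337+0.007087i
d^4_{3,-3}: k∈[0..1] ⇒ +0.734805 -0.281782 = +0.453023;  D = -0.402328+0.208234i
d^4_{4,-3}: single k=0 term ⇒ -0.486451;  D = -0.316857+0.369102i
Y_4^{m'}(θ=2.1642,φ=3.304) and Σ D·Y over m':
  (-0.0150+0.0202i)·(+0.1665-0.1265i)  (-0.0243+0.0934i)·(+0.3524-0.1867i)  (+0.0303+0.2327i)·(+0.2590-0.0872i)  (+0.1972+0.3499i)·(-0.1756+0.0288i)  (+0.3717+0.2968i)·(-0.3130+0.0000i)  (+0.3027+0.0903i)·(+0.1756+0.0288i)  (-0.0753+0.0071i)·(+0.2590+0.0872i)  (-0.4023+0.2082i)·(-0.3524-0.1867i)  (-0.3169+0.3691i)·(+0.1665+0.1265i)
Y_4^-3(R⁻¹ n̂) = -0.012291-0.005356i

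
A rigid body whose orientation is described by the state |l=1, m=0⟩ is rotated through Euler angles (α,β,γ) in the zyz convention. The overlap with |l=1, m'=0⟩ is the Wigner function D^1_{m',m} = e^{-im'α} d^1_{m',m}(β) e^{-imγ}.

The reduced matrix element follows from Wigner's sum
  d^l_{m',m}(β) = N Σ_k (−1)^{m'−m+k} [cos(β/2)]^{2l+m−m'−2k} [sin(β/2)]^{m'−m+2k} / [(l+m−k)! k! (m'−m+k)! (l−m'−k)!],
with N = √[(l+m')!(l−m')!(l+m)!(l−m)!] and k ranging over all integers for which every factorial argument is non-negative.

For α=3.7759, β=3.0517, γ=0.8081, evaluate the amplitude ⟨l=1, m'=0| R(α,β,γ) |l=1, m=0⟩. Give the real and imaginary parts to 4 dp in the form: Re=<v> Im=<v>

Re=-0.9960 Im=0.0000

First d^1_{0,0}(β=3.0517), then the phase factors e^{-i(0)α} and e^{-i(0)γ}:
With c≡cos(β/2)=0.044931 and s≡sin(β/2)=0.998990, N=[1·1·1·1]^{1/2}=1.000000
The bounds max(0,m−m')=0 and min(l+m,l−m')=1 give 2 terms
  k=0: (−1)^0·1.0000/(1)·0.0449^2·0.9990^0 = +0.002019
  k=1: (−1)^1·1.0000/(1)·0.0449^0·0.9990^2 = -0.997981
d^1_{0,0}(3.0517) = +0.002019 -0.997981 = -0.995962
D = (+1.000000+0.000000i)·(-0.995962)·(+1.000000+0.000000i) = -0.995962+0.000000i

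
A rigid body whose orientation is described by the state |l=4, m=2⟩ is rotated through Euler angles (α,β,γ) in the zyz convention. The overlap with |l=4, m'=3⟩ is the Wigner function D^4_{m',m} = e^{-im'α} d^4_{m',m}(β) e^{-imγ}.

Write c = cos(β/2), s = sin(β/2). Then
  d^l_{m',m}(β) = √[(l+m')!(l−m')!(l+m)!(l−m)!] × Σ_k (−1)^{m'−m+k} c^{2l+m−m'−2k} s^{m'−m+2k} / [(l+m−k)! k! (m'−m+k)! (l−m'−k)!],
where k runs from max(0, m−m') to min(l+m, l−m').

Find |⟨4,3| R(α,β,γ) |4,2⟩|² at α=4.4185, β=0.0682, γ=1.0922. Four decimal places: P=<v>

P=0.0160

First d^4_{3,2}(β=0.0682), then the phase factors e^{-i(3)α} and e^{-i(2)γ}:
Half-angle: c=0.999419, s=0.034093. N=√(5040·1·720·2)=2693.993318
Admissible k: 0..1 (factorial args all ≥0)
  k=0: (−1)^1·2693.9933/(720)·0.9994^7·0.0341^1 = -0.127048
  k=1: (−1)^2·2693.9933/(240)·0.9994^5·0.0341^3 = +0.000444
d^4_{3,2}(0.0682) = -0.127048 +0.000444 = -0.126604
|D^4_{3,2}|² = |d^4_{3,2}(β)|² = (-0.126604)² = 0.016029 (the z-rotation phases have unit modulus)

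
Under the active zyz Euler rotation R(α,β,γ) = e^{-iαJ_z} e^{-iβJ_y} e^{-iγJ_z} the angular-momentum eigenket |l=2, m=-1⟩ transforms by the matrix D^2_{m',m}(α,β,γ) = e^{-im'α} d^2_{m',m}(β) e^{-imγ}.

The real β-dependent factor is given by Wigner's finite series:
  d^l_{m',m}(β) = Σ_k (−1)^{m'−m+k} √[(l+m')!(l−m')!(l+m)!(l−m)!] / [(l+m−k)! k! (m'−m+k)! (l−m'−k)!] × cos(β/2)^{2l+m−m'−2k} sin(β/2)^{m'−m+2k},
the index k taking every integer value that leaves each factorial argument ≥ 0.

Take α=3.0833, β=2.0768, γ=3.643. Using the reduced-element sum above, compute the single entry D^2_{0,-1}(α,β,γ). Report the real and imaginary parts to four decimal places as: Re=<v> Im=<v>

Split into d^2_{0,-1}(β=2.0768) × two z-phases.
With c≡cos(β/2)=0.507599 and s≡sin(β/2)=0.861593, N=[2·2·1·6]^{1/2}=4.898979
Admissible k: 0..1 (factorial args all ≥0)
  k=0: (−1)^1·4.8990/(2)·0.5076^3·0.8616^1 = -0.276020
  k=1: (−1)^2·4.8990/(2)·0.5076^1·0.8616^3 = +0.795250
d^2_{0,-1}(2.0768) = -0.276020 +0.795250 = +0.519229
D = (+1.000000+0.000000i)·(+0.519229)·(-0.876907-0.480660i) = -0.455316-0.249573i

Re=-0.4553 Im=-0.2496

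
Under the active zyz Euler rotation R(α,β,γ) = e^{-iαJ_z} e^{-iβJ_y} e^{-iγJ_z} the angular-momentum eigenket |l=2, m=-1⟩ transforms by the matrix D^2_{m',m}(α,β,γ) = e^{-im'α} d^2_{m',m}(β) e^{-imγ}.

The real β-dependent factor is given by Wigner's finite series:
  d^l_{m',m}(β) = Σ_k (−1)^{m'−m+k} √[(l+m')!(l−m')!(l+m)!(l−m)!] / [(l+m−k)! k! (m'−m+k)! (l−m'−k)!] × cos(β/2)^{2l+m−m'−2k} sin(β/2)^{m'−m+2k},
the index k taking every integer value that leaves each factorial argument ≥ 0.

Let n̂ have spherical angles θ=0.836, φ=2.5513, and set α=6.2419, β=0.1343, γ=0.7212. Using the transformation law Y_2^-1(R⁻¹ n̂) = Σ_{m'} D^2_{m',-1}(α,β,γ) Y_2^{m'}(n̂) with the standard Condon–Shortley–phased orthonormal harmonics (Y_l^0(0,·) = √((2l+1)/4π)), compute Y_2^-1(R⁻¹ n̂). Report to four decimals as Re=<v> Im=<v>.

Need the full column D^2_{m',-1} for m'=−2..2 at α=6.2419, β=0.1343, γ=0.7212.
cos(β/2)=0.997746, sin(β/2)=0.067100
d^2_{-2,-1}: single k=1 term ⇒ +0.133294;  D = +0.107023+0.079456i
d^2_{-1,-1}: k∈[0..1] ⇒ +0.991016 -0.013446 = +0.977569;  D = +0.760184+0.614624i
d^2_{0,-1}: k∈[0..1] ⇒ -0.163251 +0.000738 = -0.162513;  D = -0.122049-0.107305i
d^2_{1,-1}: k∈[0..1] ⇒ +0.013446 -0.000020 = +0.013426;  D = +0.009709+0.009274i
d^2_{2,-1}: single k=0 term ⇒ -0.000603;  D = -0.000418-0.000434i
Y_2^{m'}(θ=0.836,φ=2.5513) and Σ D·Y over m':
  (+0.1070+0.0795i)·(+0.0809+0.1967i)  (+0.7602+0.6146i)·(-0.3193-0.2139i)  (-0.1220-0.1073i)·(+0.1099+0.0000i)  (+0.0097+0.0093i)·(+0.3193-0.2139i)  (-0.0004-0.0004i)·(+0.0809-0.1967i)
Y_2^-1(R⁻¹ n̂) = -0.126650-0.342220i

Re=-0.1266 Im=-0.3422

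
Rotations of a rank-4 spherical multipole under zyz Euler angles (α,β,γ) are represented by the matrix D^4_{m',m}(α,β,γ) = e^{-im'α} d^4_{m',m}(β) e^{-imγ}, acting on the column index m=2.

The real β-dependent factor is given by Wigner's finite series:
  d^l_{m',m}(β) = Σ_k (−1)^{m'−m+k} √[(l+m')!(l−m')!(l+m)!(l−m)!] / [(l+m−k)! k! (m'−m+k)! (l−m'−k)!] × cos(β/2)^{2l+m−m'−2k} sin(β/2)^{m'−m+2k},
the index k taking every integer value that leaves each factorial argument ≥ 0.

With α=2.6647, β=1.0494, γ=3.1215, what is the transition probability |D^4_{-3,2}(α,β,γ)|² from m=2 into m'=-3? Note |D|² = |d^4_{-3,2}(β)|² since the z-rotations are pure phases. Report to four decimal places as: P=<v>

Split into d^4_{-3,2}(β=1.0494) × two z-phases.
Half-angle: c=0.865474, s=0.500953. N=√(1·5040·720·2)=2693.993318
k∈{5,6} keeps every argument non-negative
  k=5: (−1)^0·2693.9933/(240)·0.8655^3·0.5010^5 = +0.229580
  k=6: (−1)^1·2693.9933/(720)·0.8655^1·0.5010^7 = -0.025639
d^4_{-3,2}(1.0494) = +0.229580 -0.025639 = +0.203941
|D^4_{-3,2}|² = |d^4_{-3,2}(β)|² = (+0.203941)² = 0.041592 (the z-rotation phases have unit modulus)

P=0.0416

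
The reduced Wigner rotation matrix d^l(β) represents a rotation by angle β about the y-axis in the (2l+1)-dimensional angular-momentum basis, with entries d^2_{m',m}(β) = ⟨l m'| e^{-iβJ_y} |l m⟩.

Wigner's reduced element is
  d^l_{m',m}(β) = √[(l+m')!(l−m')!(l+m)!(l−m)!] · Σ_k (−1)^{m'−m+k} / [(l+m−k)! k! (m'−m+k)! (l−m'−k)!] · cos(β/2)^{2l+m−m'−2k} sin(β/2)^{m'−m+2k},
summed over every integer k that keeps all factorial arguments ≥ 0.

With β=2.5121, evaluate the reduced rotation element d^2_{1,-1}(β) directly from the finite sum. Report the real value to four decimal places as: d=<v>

d^2_{1,-1}(β=2.5121) via Wigner's sum:
With c≡cos(β/2)=0.309575 and s≡sin(β/2)=0.950875, N=[6·1·1·6]^{1/2}=6.000000
The bounds max(0,m−m')=0 and min(l+m,l−m')=1 give 2 terms
  k=0: (−1)^2·6.0000/(2)·0.3096^2·0.9509^2 = +0.259956
  k=1: (−1)^3·6.0000/(6)·0.3096^0·0.9509^4 = -0.817511
d^2_{1,-1}(2.5121) = +0.259956 -0.817511 = -0.557555

d=-0.5576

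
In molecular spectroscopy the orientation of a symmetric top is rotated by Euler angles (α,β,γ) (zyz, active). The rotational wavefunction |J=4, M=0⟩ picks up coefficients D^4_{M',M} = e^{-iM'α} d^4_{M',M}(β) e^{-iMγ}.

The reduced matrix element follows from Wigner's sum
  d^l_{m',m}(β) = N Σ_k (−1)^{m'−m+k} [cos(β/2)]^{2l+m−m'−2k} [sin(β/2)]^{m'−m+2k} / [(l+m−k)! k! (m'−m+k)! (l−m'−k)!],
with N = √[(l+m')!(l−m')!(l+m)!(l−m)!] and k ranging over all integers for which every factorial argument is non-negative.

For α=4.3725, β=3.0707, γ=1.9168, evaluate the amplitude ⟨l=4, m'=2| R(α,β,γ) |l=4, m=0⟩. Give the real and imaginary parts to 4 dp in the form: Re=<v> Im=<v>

D^4_{2,0}(4.3725,3.0707,1.9168) = e^{-i·2·4.3725}·d^4_{2,0}(3.0707)·e^{-i·0·1.9168}. Compute d first:
With c≡cos(β/2)=0.035439 and s≡sin(β/2)=0.999372, N=[720·2·24·24]^{1/2}=910.735966
k∈{0,1,2} keeps every argument non-negative
  k=0: (−1)^2·910.7360/(96)·0.0354^6·0.9994^2 = +0.000000
  k=1: (−1)^3·910.7360/(36)·0.0354^4·0.9994^4 = -0.000040
  k=2: (−1)^4·910.7360/(96)·0.0354^2·0.9994^6 = +0.011870
d^4_{2,0}(3.0707) = +0.000000 -0.000040 +0.011870 = +0.011830
D = (-0.777712-0.628620i)·(+0.011830)·(+1.000000+0.000000i) = -0.009200-0.007437i

Re=-0.0092 Im=-0.0074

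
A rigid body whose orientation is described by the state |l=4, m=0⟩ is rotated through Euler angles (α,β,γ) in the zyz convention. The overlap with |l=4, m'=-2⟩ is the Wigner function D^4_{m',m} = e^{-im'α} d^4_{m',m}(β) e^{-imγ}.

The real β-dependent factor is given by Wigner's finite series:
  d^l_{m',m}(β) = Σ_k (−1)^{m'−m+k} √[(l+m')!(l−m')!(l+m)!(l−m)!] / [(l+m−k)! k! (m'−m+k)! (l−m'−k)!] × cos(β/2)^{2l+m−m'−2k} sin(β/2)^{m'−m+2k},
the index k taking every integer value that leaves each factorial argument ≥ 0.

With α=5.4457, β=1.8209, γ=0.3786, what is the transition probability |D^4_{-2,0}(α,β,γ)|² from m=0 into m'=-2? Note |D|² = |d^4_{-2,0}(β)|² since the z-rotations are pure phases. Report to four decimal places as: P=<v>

First d^4_{-2,0}(β=1.8209), then the phase factors e^{-i(-2)α} and e^{-i(0)γ}:
Half-angle: c=0.613390, s=0.789780. N=√(2·720·24·24)=910.735966
Admissible k: 2..4 (factorial args all ≥0)
  k=2: (−1)^0·910.7360/(96)·0.6134^6·0.7898^2 = +0.315178
  k=3: (−1)^1·910.7360/(36)·0.6134^4·0.7898^4 = -1.393356
  k=4: (−1)^2·910.7360/(96)·0.6134^2·0.7898^6 = +0.866227
d^4_{-2,0}(1.8209) = +0.315178 -1.393356 +0.866227 = -0.211952
|D^4_{-2,0}|² = |d^4_{-2,0}(β)|² = (-0.211952)² = 0.044924 (the z-rotation phases have unit modulus)

P=0.0449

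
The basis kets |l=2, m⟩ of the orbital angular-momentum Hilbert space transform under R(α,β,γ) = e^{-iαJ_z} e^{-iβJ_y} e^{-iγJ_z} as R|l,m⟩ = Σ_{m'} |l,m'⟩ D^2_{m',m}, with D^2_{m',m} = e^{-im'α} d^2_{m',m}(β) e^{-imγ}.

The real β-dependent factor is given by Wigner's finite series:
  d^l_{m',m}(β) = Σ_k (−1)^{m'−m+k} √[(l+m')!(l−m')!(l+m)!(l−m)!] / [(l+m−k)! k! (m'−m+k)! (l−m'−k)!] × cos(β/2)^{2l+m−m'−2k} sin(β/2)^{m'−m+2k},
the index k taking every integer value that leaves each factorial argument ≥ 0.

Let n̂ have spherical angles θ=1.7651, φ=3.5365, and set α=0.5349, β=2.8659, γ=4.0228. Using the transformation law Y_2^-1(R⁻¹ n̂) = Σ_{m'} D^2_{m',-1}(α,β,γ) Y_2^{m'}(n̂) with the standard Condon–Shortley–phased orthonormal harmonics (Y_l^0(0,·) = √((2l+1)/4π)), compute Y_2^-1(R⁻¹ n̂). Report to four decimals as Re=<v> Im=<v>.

Re=0.0446 Im=0.0410

Need the full column D^2_{m',-1} for m'=−2..2 at α=0.5349, β=2.8659, γ=4.0228.
cos(β/2)=0.137410, sin(β/2)=0.990514
d^2_{-2,-1}: single k=1 term ⇒ +0.005140;  D = +0.001907-0.004773i
d^2_{-1,-1}: k∈[0..1] ⇒ +0.000357 -0.055575 = -0.055219;  D = +0.008508+0.054559i
d^2_{0,-1}: k∈[0..1] ⇒ -0.006295 +0.327097 = +0.320802;  D = -0.204101-0.247501i
d^2_{1,-1}: k∈[0..1] ⇒ +0.055575 -0.962593 = -0.907018;  D = +0.853171+0.307866i
d^2_{2,-1}: single k=0 term ⇒ -0.267074;  D = +0.262338-0.050070i
Y_2^{m'}(θ=1.7651,φ=3.5365) and Σ D·Y over m':
  (+0.0019-0.0048i)·(+0.2618-0.2641i)  (+0.0085+0.0546i)·(+0.1351-0.0563i)  (-0.2041-0.2475i)·(-0.2801+0.0000i)  (+0.8532+0.3079i)·(-0.1351-0.0563i)  (+0.2623-0.0501i)·(+0.2618+0.2641i)
Y_2^-1(R⁻¹ n̂) = +0.044611+0.041016i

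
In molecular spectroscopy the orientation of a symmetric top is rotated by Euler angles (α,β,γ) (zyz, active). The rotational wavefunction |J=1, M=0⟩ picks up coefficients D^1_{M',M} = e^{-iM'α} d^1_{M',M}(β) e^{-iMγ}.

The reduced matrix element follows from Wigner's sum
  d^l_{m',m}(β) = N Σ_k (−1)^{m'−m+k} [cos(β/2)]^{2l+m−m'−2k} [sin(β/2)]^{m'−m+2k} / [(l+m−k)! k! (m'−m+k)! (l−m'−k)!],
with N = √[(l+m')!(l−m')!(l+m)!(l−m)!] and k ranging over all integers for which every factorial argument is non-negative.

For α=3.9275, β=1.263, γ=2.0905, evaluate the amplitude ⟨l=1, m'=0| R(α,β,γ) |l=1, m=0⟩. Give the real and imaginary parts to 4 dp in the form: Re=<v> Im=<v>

D^1_{0,0}(3.9275,1.263,2.0905) = e^{-i·0·3.9275}·d^1_{0,0}(1.263)·e^{-i·0·2.0905}. Compute d first:
c=cos(1.263/2)=0.807143, s=sin(1.263/2)=0.590356; N=√[1·1·1·1]=1.000000
Admissible k: 0..1 (factorial args all ≥0)
  k=0: (−1)^0·1.0000/(1)·0.8071^2·0.5904^0 = +0.651480
  k=1: (−1)^1·1.0000/(1)·0.8071^0·0.5904^2 = -0.348520
d^1_{0,0}(1.263) = +0.651480 -0.348520 = +0.302959
Attach z-rotation phases: D = e^{-i(0)(3.9275)}·(+0.302959)·e^{-i(0)(2.0905)} = +0.302959+0.000000i

Re=0.3030 Im=0.0000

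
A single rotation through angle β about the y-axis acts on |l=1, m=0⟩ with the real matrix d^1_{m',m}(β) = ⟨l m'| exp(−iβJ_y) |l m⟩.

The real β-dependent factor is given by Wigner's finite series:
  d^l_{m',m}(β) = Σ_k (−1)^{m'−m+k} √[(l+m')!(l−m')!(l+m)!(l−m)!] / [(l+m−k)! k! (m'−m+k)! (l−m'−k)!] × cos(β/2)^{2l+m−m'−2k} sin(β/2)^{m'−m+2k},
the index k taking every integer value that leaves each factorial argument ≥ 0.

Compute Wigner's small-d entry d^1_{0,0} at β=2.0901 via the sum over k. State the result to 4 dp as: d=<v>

d^1_{0,0}(β=2.0901) via Wigner's sum:
With c≡cos(β/2)=0.501859 and s≡sin(β/2)=0.864950, N=[1·1·1·1]^{1/2}=1.000000
k: max(0,(0)−(0))=0 … min(1+(0),1−(0))=1
  k=0: (−1)^0·1.0000/(1)·0.5019^2·0.8649^0 = +0.251862
  k=1: (−1)^1·1.0000/(1)·0.5019^0·0.8649^2 = -0.748138
d^1_{0,0}(2.0901) = +0.251862 -0.748138 = -0.496276

d=-0.4963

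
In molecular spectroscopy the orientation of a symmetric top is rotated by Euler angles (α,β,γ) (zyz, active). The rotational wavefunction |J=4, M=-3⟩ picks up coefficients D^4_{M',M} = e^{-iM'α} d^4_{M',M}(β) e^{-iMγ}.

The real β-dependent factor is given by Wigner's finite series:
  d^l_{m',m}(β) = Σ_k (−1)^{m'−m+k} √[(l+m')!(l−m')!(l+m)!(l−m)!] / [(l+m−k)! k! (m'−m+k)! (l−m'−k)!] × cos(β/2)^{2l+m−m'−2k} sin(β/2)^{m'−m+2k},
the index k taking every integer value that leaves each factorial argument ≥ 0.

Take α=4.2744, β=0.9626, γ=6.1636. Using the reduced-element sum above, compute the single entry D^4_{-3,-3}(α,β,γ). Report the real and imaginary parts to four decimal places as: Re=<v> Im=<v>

D^4_{-3,-3}(4.2744,0.9626,6.1636) = e^{-i·-3·4.2744}·d^4_{-3,-3}(0.9626)·e^{-i·-3·6.1636}. Compute d first:
Half-angle: c=0.886394, s=0.462932. N=√(1·5040·1·5040)=5040.000000
The bounds max(0,m−m')=0 and min(l+m,l−m')=1 give 2 terms
  k=0: (−1)^0·5040.0000/(5040)·0.8864^8·0.4629^0 = +0.381078
  k=1: (−1)^1·5040.0000/(720)·0.8864^6·0.4629^2 = -0.727600
d^4_{-3,-3}(0.9626) = +0.381078 -0.727600 = -0.346522
Attach z-rotation phases: D = e^{-i(-3)(4.2744)}·(-0.346522)·e^{-i(-3)(6.1636)} = -0.344723+0.035259i

Re=-0.3447 Im=0.0353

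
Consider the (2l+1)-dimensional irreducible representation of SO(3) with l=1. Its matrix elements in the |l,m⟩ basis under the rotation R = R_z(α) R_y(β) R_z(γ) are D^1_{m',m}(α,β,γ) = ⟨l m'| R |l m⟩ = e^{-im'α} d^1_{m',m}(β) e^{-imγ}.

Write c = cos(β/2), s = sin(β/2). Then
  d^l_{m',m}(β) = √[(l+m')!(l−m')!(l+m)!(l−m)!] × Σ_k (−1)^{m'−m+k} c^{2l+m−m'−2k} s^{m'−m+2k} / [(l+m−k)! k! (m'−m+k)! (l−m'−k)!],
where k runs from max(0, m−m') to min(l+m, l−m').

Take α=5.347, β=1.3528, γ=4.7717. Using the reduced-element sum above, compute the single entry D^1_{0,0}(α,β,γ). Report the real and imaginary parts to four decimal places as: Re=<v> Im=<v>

First d^1_{0,0}(β=1.3528), then the phase factors e^{-i(0)α} and e^{-i(0)γ}:
c=cos(1.3528/2)=0.779831, s=sin(1.3528/2)=0.625990; N=√[1·1·1·1]=1.000000
k: max(0,(0)−(0))=0 … min(1+(0),1−(0))=1
  k=0: (−1)^0·1.0000/(1)·0.7798^2·0.6260^0 = +0.608137
  k=1: (−1)^1·1.0000/(1)·0.7798^0·0.6260^2 = -0.391863
d^1_{0,0}(1.3528) = +0.608137 -0.391863 = +0.216274
D = (+1.000000+0.000000i)·(+0.216274)·(+1.000000+0.000000i) = +0.216274+0.000000i

Re=0.2163 Im=0.0000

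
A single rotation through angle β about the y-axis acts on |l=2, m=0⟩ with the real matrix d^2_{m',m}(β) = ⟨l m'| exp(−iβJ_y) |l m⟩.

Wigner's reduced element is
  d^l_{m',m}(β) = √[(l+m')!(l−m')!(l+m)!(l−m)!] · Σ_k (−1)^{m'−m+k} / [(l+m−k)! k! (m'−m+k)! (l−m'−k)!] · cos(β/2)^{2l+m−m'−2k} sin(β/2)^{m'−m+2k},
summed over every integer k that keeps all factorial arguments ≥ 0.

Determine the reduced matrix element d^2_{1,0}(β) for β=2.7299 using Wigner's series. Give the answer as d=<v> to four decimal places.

d=0.4491

d^2_{1,0}(β=2.7299) via Wigner's sum:
c=cos(2.7299/2)=0.204396, s=sin(2.7299/2)=0.978888; N=√[6·1·2·2]=4.898979
The bounds max(0,m−m')=0 and min(l+m,l−m')=1 give 2 terms
  k=0: (−1)^1·4.8990/(2)·0.2044^3·0.9789^1 = -0.020475
  k=1: (−1)^2·4.8990/(2)·0.2044^1·0.9789^3 = +0.469620
d^2_{1,0}(2.7299) = -0.020475 +0.469620 = +0.449145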